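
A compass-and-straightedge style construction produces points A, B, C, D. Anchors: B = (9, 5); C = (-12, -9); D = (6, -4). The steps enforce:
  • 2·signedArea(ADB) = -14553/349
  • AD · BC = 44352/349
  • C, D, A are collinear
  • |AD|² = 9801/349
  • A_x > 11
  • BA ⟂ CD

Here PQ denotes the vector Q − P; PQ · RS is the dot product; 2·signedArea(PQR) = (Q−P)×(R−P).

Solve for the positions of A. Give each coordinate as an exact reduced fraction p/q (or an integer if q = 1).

A = (3876/349, -901/349)

1. A_x = 3876/349  [C, D, A are collinear ∩ BA ⟂ CD]
2. A_y = -901/349  [C, D, A are collinear ∩ BA ⟂ CD]
   → A = (3876/349, -901/349)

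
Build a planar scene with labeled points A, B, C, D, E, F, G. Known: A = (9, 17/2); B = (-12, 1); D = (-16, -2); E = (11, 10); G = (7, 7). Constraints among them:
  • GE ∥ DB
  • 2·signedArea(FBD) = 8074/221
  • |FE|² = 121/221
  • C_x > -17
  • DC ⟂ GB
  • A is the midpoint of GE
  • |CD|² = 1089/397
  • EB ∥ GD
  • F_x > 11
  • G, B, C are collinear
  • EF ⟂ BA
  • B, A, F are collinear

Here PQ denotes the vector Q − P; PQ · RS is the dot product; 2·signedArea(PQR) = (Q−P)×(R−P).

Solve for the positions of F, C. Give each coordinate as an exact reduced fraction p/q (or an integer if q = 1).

1. F_x = 2486/221  [B, A, F are collinear ∩ EF ⟂ BA]
2. F_y = 2056/221  [B, A, F are collinear ∩ EF ⟂ BA]
   → F = (2486/221, 2056/221)
3. C_x = -6550/397  [G, B, C are collinear ∩ DC ⟂ GB]
4. C_y = -167/397  [G, B, C are collinear ∩ DC ⟂ GB]
   → C = (-6550/397, -167/397)

C = (-6550/397, -167/397)
F = (2486/221, 2056/221)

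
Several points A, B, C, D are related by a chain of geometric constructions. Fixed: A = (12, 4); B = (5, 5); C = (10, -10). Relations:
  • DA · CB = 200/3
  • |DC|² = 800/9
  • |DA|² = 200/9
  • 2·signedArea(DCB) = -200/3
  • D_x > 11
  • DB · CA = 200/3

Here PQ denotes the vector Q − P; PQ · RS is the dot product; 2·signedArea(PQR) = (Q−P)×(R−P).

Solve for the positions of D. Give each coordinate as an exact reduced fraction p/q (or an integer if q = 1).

D = (34/3, -2/3)

1. D_x = 34/3  [2·signedArea(DCB) = -200/3 ∩ DB · CA = 200/3]
2. D_y = -2/3  [2·signedArea(DCB) = -200/3 ∩ DB · CA = 200/3]
   → D = (34/3, -2/3)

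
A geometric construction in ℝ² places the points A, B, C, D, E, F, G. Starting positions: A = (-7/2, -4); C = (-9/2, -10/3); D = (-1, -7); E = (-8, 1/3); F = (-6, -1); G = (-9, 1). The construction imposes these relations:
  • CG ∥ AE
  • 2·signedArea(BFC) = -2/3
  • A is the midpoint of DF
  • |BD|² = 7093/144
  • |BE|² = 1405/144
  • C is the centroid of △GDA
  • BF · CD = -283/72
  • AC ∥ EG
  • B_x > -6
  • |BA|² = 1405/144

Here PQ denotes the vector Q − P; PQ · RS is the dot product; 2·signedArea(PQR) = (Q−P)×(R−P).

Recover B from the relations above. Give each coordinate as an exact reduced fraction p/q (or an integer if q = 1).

1. B_x = -23/4  [2·signedArea(BFC) = -2/3 ∩ BF · CD = -283/72]
2. B_y = -11/6  [2·signedArea(BFC) = -2/3 ∩ BF · CD = -283/72]
   → B = (-23/4, -11/6)

B = (-23/4, -11/6)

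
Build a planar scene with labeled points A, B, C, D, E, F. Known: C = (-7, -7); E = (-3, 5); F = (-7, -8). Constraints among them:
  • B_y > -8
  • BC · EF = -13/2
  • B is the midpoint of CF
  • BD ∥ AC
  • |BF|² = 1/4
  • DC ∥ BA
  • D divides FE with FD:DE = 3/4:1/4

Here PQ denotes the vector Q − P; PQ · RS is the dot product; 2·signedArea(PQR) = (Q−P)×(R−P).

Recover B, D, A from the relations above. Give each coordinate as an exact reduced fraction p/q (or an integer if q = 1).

A = (-10, -65/4)
B = (-7, -15/2)
D = (-4, 7/4)

1. B_x = -7  [B is the midpoint of CF]
2. B_y = -15/2  [B is the midpoint of CF]
   → B = (-7, -15/2)
3. D_x = -4  [D divides FE with FD:DE = 3/4:1/4]
4. D_y = 7/4  [D divides FE with FD:DE = 3/4:1/4]
   → D = (-4, 7/4)
5. A_x = -10  [BD ∥ AC ∩ DC ∥ BA]
6. A_y = -65/4  [BD ∥ AC ∩ DC ∥ BA]
   → A = (-10, -65/4)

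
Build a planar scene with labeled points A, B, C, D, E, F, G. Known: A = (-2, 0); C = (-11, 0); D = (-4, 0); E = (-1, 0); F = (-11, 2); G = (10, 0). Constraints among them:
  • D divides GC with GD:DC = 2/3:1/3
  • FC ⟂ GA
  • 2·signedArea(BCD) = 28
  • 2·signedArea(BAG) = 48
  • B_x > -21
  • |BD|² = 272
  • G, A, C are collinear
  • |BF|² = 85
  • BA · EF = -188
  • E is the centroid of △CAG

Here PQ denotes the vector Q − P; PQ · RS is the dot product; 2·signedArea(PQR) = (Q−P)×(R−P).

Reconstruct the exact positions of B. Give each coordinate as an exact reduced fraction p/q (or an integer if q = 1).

B = (-20, 4)

1. B_x = -20  [BA · EF = -188 ∩ 2·signedArea(BCD) = 28]
2. B_y = 4  [BA · EF = -188 ∩ 2·signedArea(BCD) = 28]
   → B = (-20, 4)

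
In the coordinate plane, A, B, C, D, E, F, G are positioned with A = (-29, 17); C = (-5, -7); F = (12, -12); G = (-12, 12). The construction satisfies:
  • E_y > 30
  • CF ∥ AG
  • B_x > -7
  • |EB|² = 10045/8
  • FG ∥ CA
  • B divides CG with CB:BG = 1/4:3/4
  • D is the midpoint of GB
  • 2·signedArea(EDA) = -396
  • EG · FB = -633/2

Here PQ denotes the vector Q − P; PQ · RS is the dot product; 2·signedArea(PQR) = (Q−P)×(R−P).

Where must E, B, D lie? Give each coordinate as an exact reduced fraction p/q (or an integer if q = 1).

B = (-27/4, -9/4)
D = (-75/8, 39/8)
E = (-19, 31)

1. B_x = -27/4  [B divides CG with CB:BG = 1/4:3/4]
2. B_y = -9/4  [B divides CG with CB:BG = 1/4:3/4]
   → B = (-27/4, -9/4)
3. D_x = -75/8  [D is the midpoint of GB]
4. D_y = 39/8  [D is the midpoint of GB]
   → D = (-75/8, 39/8)
5. E_x = -19  [EG · FB = -633/2 ∩ 2·signedArea(EDA) = -396]
6. E_y = 31  [EG · FB = -633/2 ∩ 2·signedArea(EDA) = -396]
   → E = (-19, 31)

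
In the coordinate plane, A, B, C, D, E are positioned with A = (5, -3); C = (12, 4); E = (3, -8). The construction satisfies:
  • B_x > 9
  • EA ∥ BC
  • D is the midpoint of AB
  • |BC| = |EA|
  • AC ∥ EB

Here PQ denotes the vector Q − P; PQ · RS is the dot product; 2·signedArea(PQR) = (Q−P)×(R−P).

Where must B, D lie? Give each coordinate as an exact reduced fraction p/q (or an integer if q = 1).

B = (10, -1)
D = (15/2, -2)

1. B_x = 10  [EA ∥ BC ∩ AC ∥ EB]
2. B_y = -1  [EA ∥ BC ∩ AC ∥ EB]
   → B = (10, -1)
3. D_x = 15/2  [D is the midpoint of AB]
4. D_y = -2  [D is the midpoint of AB]
   → D = (15/2, -2)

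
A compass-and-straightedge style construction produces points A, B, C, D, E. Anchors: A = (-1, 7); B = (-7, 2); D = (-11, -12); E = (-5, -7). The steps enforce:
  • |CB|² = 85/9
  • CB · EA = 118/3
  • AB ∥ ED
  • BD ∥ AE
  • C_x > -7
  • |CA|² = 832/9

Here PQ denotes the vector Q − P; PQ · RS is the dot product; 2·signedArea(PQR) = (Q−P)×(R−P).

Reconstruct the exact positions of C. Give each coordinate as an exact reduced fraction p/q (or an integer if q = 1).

1. C_x = -19/3  [line -4·x + -14·y + -118/3 = 0 ∩ |CB|² = 85/9]
2. C_y = -1  [line -4·x + -14·y + -118/3 = 0 ∩ |CB|² = 85/9]
   → C = (-19/3, -1)

C = (-19/3, -1)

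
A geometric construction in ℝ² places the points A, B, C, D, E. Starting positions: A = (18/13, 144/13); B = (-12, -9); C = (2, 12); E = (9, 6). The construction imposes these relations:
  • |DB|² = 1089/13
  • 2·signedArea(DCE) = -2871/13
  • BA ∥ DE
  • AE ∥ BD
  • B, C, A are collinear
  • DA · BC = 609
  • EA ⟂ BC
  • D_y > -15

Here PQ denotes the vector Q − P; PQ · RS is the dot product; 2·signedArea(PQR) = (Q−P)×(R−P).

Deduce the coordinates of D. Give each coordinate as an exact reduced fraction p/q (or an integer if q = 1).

1. D_x = -57/13  [BA ∥ DE ∩ AE ∥ BD]
2. D_y = -183/13  [BA ∥ DE ∩ AE ∥ BD]
   → D = (-57/13, -183/13)

D = (-57/13, -183/13)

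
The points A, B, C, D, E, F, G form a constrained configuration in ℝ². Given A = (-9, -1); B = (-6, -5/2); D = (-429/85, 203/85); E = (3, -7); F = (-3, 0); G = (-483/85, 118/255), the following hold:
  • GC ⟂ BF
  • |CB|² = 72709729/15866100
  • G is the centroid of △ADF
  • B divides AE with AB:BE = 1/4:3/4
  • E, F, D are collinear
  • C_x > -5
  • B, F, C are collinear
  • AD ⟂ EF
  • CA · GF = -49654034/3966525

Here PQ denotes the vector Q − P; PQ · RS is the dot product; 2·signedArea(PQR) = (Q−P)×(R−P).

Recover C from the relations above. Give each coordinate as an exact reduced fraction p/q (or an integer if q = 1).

1. C_x = -22583/5185  [B, F, C are collinear ∩ GC ⟂ BF]
2. C_y = -3514/3111  [B, F, C are collinear ∩ GC ⟂ BF]
   → C = (-22583/5185, -3514/3111)

C = (-22583/5185, -3514/3111)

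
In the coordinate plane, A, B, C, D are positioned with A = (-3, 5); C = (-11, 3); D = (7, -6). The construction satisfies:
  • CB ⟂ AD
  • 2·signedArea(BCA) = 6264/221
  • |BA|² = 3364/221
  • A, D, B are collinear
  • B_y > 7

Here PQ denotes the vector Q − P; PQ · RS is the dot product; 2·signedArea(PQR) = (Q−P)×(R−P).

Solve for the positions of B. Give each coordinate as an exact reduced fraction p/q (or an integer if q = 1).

B = (-1243/221, 1743/221)

1. B_x = -1243/221  [A, D, B are collinear ∩ CB ⟂ AD]
2. B_y = 1743/221  [A, D, B are collinear ∩ CB ⟂ AD]
   → B = (-1243/221, 1743/221)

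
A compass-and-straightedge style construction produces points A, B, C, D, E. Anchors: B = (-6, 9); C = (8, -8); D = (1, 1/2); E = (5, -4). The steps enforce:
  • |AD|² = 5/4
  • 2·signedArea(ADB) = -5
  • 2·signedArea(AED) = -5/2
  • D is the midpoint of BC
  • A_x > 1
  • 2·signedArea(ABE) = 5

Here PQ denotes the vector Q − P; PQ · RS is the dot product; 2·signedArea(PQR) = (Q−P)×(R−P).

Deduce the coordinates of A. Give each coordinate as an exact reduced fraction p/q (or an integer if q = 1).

A = (2, 0)

1. A_x = 2  [2·signedArea(ADB) = -5 ∩ 2·signedArea(ABE) = 5]
2. A_y = 0  [2·signedArea(ADB) = -5 ∩ 2·signedArea(ABE) = 5]
   → A = (2, 0)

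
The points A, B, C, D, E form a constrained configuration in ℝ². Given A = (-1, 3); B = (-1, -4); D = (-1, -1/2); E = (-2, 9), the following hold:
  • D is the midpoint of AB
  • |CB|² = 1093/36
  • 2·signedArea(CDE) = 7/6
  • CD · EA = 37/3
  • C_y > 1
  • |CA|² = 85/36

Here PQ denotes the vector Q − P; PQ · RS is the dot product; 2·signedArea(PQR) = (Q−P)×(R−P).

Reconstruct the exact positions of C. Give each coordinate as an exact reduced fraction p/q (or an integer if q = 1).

C = (-4/3, 3/2)

1. C_x = -4/3  [CD · EA = 37/3 ∩ 2·signedArea(CDE) = 7/6]
2. C_y = 3/2  [CD · EA = 37/3 ∩ 2·signedArea(CDE) = 7/6]
   → C = (-4/3, 3/2)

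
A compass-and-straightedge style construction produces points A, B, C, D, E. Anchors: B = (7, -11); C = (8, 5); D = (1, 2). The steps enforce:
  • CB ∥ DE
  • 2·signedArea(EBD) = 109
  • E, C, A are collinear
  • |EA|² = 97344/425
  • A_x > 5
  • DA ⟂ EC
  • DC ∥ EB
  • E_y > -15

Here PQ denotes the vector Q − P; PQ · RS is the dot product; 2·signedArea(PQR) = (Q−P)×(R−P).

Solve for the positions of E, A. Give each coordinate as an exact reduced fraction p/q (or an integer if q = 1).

A = (2496/425, -22/425)
E = (0, -14)

1. E_x = 0  [DC ∥ EB ∩ CB ∥ DE]
2. E_y = -14  [DC ∥ EB ∩ CB ∥ DE]
   → E = (0, -14)
3. A_x = 2496/425  [E, C, A are collinear ∩ DA ⟂ EC]
4. A_y = -22/425  [E, C, A are collinear ∩ DA ⟂ EC]
   → A = (2496/425, -22/425)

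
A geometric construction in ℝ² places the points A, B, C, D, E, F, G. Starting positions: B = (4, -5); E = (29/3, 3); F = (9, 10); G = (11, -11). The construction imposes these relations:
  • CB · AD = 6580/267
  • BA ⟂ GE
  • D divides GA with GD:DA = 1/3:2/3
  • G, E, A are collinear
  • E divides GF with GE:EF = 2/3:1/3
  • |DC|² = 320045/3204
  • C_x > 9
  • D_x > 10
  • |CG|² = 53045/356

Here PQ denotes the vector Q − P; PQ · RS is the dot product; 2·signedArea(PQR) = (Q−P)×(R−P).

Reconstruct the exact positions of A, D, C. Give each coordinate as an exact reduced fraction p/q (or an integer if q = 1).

1. A_x = 923/89  [G, E, A are collinear ∩ BA ⟂ GE]
2. A_y = -391/89  [G, E, A are collinear ∩ BA ⟂ GE]
   → A = (923/89, -391/89)
3. D_x = 2881/267  [D divides GA with GD:DA = 1/3:2/3]
4. D_y = -783/89  [D divides GA with GD:DA = 1/3:2/3]
   → D = (2881/267, -783/89)
5. C_x = 876/89  [line -112/267·x + 392/89·y + -84/89 = 0 ∩ |CG|² = 53045/356]
6. C_y = 205/178  [line -112/267·x + 392/89·y + -84/89 = 0 ∩ |CG|² = 53045/356]
   → C = (876/89, 205/178)

A = (923/89, -391/89)
C = (876/89, 205/178)
D = (2881/267, -783/89)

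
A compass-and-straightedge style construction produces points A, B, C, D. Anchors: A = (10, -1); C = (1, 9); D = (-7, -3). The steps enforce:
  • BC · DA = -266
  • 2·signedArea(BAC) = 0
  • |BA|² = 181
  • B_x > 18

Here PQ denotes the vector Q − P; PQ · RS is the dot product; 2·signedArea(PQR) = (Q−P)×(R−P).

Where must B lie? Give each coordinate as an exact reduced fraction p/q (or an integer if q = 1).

1. B_x = 19  [2·signedArea(BAC) = 0 ∩ BC · DA = -266]
2. B_y = -11  [2·signedArea(BAC) = 0 ∩ BC · DA = -266]
   → B = (19, -11)

B = (19, -11)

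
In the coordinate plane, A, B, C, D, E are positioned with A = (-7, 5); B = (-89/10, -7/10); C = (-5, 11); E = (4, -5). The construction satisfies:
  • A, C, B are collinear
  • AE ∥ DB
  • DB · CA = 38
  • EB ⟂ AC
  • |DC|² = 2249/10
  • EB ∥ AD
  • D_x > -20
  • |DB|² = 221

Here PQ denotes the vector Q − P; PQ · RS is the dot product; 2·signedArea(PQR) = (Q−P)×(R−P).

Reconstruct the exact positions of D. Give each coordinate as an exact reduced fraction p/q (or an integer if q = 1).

D = (-199/10, 93/10)

1. D_x = -199/10  [AE ∥ DB ∩ EB ∥ AD]
2. D_y = 93/10  [AE ∥ DB ∩ EB ∥ AD]
   → D = (-199/10, 93/10)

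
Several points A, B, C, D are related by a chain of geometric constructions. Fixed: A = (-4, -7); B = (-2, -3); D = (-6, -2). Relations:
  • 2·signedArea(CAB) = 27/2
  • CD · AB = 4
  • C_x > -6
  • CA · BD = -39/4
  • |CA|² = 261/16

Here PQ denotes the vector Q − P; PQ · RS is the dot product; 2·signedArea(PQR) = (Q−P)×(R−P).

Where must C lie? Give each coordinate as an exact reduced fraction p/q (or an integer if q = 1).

C = (-11/2, -13/4)

1. C_x = -11/2  [CA · BD = -39/4 ∩ 2·signedArea(CAB) = 27/2]
2. C_y = -13/4  [CA · BD = -39/4 ∩ 2·signedArea(CAB) = 27/2]
   → C = (-11/2, -13/4)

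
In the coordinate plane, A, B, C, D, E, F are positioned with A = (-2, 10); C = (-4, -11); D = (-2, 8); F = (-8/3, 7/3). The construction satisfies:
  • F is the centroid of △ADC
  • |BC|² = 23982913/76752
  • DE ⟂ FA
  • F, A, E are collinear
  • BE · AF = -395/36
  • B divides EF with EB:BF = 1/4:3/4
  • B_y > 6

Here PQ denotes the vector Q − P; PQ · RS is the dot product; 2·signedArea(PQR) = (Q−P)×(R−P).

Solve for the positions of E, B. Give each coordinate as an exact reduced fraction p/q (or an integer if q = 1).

1. E_x = -1158/533  [F, A, E are collinear ∩ DE ⟂ FA]
2. E_y = 4272/533  [F, A, E are collinear ∩ DE ⟂ FA]
   → E = (-1158/533, 4272/533)
3. B_x = -7343/3198  [B divides EF with EB:BF = 1/4:3/4]
4. B_y = 42179/6396  [B divides EF with EB:BF = 1/4:3/4]
   → B = (-7343/3198, 42179/6396)

B = (-7343/3198, 42179/6396)
E = (-1158/533, 4272/533)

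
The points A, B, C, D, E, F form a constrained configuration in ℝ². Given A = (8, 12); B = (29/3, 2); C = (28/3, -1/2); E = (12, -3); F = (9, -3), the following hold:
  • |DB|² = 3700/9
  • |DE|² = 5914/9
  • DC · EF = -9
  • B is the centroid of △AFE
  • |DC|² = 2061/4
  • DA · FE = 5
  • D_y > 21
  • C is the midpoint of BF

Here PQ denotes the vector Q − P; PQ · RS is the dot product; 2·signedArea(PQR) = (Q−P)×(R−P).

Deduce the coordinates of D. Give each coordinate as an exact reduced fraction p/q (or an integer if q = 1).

1. D_x = 19/3  [DA · FE = 5]
2. D_y = 22  [|DC|² = 2061/4]
   → D = (19/3, 22)

D = (19/3, 22)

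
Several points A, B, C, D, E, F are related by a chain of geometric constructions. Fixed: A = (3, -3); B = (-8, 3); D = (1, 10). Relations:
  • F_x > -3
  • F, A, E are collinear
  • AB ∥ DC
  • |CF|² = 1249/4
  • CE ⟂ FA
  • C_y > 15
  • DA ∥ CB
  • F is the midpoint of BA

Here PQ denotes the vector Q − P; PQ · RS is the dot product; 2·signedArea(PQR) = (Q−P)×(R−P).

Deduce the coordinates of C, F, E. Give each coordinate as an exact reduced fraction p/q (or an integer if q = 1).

C = (-10, 16)
E = (-2356/157, 1071/157)
F = (-5/2, 0)

1. C_x = -10  [DA ∥ CB ∩ AB ∥ DC]
2. C_y = 16  [DA ∥ CB ∩ AB ∥ DC]
   → C = (-10, 16)
3. F_x = -5/2  [F is the midpoint of BA]
4. F_y = 0  [F is the midpoint of BA]
   → F = (-5/2, 0)
5. E_x = -2356/157  [F, A, E are collinear ∩ CE ⟂ FA]
6. E_y = 1071/157  [F, A, E are collinear ∩ CE ⟂ FA]
   → E = (-2356/157, 1071/157)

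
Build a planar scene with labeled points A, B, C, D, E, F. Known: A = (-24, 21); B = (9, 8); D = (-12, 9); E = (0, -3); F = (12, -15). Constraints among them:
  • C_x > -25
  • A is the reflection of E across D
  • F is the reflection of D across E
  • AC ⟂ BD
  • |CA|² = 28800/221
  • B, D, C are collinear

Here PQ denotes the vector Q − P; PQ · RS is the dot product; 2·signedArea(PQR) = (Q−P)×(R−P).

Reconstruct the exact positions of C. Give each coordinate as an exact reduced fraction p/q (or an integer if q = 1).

1. C_x = -5424/221  [B, D, C are collinear ∩ AC ⟂ BD]
2. C_y = 2121/221  [B, D, C are collinear ∩ AC ⟂ BD]
   → C = (-5424/221, 2121/221)

C = (-5424/221, 2121/221)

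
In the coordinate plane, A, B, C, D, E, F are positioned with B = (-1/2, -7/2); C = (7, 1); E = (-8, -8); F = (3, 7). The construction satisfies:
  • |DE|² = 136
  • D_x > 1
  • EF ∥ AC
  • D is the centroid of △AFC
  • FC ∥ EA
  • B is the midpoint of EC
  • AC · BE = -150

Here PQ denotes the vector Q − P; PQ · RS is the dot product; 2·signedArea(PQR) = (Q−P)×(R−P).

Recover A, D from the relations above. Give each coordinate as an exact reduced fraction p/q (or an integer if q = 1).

A = (-4, -14)
D = (2, -2)

1. A_x = -4  [EF ∥ AC ∩ FC ∥ EA]
2. A_y = -14  [EF ∥ AC ∩ FC ∥ EA]
   → A = (-4, -14)
3. D_x = 2  [D is the centroid of △AFC]
4. D_y = -2  [D is the centroid of △AFC]
   → D = (2, -2)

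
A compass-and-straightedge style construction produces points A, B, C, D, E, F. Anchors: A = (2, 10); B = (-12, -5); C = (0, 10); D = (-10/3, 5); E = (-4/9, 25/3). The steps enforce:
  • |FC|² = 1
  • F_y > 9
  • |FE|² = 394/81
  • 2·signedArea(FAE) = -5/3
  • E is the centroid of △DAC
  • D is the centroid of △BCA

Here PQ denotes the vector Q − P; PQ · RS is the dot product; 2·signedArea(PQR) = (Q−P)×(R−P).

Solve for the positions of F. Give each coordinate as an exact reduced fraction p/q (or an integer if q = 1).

F = (1, 10)

1. F_x = 1  [line 5/3·x + -22/9·y + 205/9 = 0 ∩ |FE|² = 394/81]
2. F_y = 10  [line 5/3·x + -22/9·y + 205/9 = 0 ∩ |FE|² = 394/81]
   → F = (1, 10)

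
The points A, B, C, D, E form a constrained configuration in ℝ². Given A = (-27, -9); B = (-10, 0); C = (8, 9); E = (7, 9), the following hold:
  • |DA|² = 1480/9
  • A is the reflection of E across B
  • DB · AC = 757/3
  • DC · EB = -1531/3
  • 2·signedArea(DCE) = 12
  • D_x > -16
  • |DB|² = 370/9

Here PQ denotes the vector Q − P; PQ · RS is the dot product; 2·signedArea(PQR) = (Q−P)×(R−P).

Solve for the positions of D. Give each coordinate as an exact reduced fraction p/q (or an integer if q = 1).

D = (-47/3, -3)

1. D_x = -47/3  [DB · AC = 757/3 ∩ DC · EB = -1531/3]
2. D_y = -3  [DB · AC = 757/3 ∩ DC · EB = -1531/3]
   → D = (-47/3, -3)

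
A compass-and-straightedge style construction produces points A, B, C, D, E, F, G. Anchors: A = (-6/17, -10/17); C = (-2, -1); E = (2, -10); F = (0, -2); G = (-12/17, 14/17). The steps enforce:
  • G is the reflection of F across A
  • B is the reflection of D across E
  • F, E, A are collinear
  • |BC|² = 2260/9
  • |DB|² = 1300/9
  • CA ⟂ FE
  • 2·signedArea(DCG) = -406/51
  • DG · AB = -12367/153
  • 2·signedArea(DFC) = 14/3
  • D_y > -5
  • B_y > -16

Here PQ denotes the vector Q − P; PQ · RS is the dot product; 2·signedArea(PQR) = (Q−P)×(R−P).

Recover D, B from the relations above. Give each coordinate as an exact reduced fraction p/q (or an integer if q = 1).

1. D_x = 0  [2·signedArea(DCG) = -406/51 ∩ 2·signedArea(DFC) = 14/3]
2. D_y = -13/3  [2·signedArea(DCG) = -406/51 ∩ 2·signedArea(DFC) = 14/3]
   → D = (0, -13/3)
3. B_x = 4  [B is the reflection of D across E]
4. B_y = -47/3  [B is the reflection of D across E]
   → B = (4, -47/3)

B = (4, -47/3)
D = (0, -13/3)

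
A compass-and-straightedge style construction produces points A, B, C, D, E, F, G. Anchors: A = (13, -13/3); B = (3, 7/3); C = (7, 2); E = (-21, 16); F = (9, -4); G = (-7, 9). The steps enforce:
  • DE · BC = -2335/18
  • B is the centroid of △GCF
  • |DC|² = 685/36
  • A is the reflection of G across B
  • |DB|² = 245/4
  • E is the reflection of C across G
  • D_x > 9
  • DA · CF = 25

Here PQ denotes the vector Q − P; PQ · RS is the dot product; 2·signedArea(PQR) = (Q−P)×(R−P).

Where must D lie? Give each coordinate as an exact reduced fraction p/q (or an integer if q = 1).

1. D_x = 10  [DA · CF = 25 ∩ DE · BC = -2335/18]
2. D_y = -7/6  [DA · CF = 25 ∩ DE · BC = -2335/18]
   → D = (10, -7/6)

D = (10, -7/6)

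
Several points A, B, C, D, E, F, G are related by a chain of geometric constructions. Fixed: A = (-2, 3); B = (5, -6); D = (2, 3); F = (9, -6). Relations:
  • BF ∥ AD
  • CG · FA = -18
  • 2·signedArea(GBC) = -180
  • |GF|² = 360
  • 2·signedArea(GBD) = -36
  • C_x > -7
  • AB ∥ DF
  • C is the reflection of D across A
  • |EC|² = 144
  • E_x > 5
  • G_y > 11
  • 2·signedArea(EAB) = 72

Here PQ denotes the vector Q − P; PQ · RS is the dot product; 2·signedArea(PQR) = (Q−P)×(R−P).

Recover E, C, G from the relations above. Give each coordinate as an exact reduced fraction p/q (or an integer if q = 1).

C = (-6, 3)
E = (6, 3)
G = (3, 12)

1. C_x = -6  [C is the reflection of D across A]
2. C_y = 3  [C is the reflection of D across A]
   → C = (-6, 3)
3. G_x = 3  [2·signedArea(GBC) = -180 ∩ 2·signedArea(GBD) = -36]
4. G_y = 12  [2·signedArea(GBC) = -180 ∩ 2·signedArea(GBD) = -36]
   → G = (3, 12)
5. E_x = 6  [line 9·x + 7·y + -75 = 0 ∩ |EC|² = 144]
6. E_y = 3  [line 9·x + 7·y + -75 = 0 ∩ |EC|² = 144]
   → E = (6, 3)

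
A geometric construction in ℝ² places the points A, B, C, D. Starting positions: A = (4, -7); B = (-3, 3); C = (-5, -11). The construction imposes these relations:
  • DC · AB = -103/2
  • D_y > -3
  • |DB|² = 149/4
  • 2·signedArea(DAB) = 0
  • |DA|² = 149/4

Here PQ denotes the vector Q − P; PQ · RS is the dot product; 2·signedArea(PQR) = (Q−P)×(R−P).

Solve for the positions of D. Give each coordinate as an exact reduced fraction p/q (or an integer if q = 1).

1. D_x = 1/2  [2·signedArea(DAB) = 0 ∩ DC · AB = -103/2]
2. D_y = -2  [2·signedArea(DAB) = 0 ∩ DC · AB = -103/2]
   → D = (1/2, -2)

D = (1/2, -2)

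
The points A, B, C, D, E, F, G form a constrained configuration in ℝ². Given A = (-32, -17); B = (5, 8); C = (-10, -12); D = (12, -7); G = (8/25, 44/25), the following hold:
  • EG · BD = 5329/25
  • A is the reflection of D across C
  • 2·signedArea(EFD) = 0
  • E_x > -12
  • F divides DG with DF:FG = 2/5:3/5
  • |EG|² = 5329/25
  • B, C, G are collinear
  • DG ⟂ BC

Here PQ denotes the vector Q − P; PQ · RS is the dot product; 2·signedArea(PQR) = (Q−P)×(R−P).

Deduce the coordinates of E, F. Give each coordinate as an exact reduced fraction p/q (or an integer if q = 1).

1. F_x = 916/125  [F divides DG with DF:FG = 2/5:3/5]
2. F_y = -437/125  [F divides DG with DF:FG = 2/5:3/5]
   → F = (916/125, -437/125)
3. E_x = -284/25  [2·signedArea(EFD) = 0 ∩ EG · BD = 5329/25]
4. E_y = 263/25  [2·signedArea(EFD) = 0 ∩ EG · BD = 5329/25]
   → E = (-284/25, 263/25)

E = (-284/25, 263/25)
F = (916/125, -437/125)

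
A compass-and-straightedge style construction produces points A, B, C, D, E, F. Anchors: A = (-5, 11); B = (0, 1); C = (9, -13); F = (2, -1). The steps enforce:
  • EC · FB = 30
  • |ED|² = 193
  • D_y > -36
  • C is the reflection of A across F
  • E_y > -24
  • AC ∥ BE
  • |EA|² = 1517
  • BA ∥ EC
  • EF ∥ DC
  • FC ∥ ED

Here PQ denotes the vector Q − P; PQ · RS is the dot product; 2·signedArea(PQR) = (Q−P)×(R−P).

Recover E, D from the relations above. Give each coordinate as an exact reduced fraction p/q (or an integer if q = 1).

1. E_x = 14  [BA ∥ EC ∩ AC ∥ BE]
2. E_y = -23  [BA ∥ EC ∩ AC ∥ BE]
   → E = (14, -23)
3. D_x = 21  [EF ∥ DC ∩ FC ∥ ED]
4. D_y = -35  [EF ∥ DC ∩ FC ∥ ED]
   → D = (21, -35)

D = (21, -35)
E = (14, -23)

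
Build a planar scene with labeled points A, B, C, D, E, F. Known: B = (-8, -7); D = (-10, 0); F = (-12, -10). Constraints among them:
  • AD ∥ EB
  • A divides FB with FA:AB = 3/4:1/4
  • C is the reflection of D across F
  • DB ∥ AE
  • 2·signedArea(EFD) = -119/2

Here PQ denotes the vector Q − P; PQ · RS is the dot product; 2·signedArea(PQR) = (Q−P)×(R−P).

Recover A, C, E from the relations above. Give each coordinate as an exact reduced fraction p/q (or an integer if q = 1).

A = (-9, -31/4)
C = (-14, -20)
E = (-7, -59/4)

1. A_x = -9  [A divides FB with FA:AB = 3/4:1/4]
2. A_y = -31/4  [A divides FB with FA:AB = 3/4:1/4]
   → A = (-9, -31/4)
3. C_x = -14  [C is the reflection of D across F]
4. C_y = -20  [C is the reflection of D across F]
   → C = (-14, -20)
5. E_x = -7  [AD ∥ EB ∩ DB ∥ AE]
6. E_y = -59/4  [AD ∥ EB ∩ DB ∥ AE]
   → E = (-7, -59/4)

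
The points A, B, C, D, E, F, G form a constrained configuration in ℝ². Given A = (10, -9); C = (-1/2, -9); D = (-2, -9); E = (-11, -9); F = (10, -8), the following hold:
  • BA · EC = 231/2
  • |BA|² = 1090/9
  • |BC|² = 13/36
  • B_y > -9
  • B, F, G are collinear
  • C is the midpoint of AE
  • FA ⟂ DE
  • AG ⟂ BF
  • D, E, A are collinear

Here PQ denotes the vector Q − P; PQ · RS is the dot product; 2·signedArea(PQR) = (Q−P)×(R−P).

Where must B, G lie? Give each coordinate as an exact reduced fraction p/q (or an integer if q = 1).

B = (-1, -26/3)
G = (10864/1093, -8748/1093)

1. B_x = -1  [BA · EC = 231/2]
2. B_y = -26/3  [|BA|² = 1090/9]
   → B = (-1, -26/3)
3. G_x = 10864/1093  [B, F, G are collinear ∩ AG ⟂ BF]
4. G_y = -8748/1093  [B, F, G are collinear ∩ AG ⟂ BF]
   → G = (10864/1093, -8748/1093)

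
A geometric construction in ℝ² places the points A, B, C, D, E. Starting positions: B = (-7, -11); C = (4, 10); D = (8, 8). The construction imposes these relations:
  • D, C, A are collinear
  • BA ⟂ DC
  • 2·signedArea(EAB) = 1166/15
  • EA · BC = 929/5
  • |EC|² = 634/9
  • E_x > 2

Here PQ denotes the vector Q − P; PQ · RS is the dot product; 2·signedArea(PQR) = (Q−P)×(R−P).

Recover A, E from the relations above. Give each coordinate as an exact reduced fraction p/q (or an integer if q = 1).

1. A_x = 18/5  [D, C, A are collinear ∩ BA ⟂ DC]
2. A_y = 51/5  [D, C, A are collinear ∩ BA ⟂ DC]
   → A = (18/5, 51/5)
3. E_x = 3  [EA · BC = 929/5 ∩ 2·signedArea(EAB) = 1166/15]
4. E_y = 5/3  [EA · BC = 929/5 ∩ 2·signedArea(EAB) = 1166/15]
   → E = (3, 5/3)

A = (18/5, 51/5)
E = (3, 5/3)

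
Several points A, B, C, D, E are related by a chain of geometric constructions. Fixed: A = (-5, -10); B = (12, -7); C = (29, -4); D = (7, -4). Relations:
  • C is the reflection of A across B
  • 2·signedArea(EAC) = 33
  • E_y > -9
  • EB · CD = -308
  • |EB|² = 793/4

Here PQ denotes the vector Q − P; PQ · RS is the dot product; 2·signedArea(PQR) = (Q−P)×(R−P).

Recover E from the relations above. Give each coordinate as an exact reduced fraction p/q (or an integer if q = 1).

E = (-2, -17/2)

1. E_x = -2  [EB · CD = -308 ∩ 2·signedArea(EAC) = 33]
2. E_y = -17/2  [EB · CD = -308 ∩ 2·signedArea(EAC) = 33]
   → E = (-2, -17/2)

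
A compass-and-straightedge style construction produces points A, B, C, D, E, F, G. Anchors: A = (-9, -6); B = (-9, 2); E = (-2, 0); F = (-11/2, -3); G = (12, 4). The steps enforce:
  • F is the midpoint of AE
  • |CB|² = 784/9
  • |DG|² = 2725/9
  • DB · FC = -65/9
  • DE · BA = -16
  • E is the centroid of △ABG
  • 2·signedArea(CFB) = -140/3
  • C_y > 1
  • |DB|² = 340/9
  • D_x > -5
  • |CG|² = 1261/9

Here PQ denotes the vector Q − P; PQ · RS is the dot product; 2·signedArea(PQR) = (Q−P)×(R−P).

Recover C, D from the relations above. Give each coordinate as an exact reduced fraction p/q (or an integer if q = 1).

1. C_x = 1/3  [line -5·x + -7/2·y + 26/3 = 0 ∩ |CG|² = 1261/9]
2. C_y = 2  [line -5·x + -7/2·y + 26/3 = 0 ∩ |CG|² = 1261/9]
   → C = (1/3, 2)
3. D_x = -13/3  [DE · BA = -16 ∩ DB · FC = -65/9]
4. D_y = -2  [DE · BA = -16 ∩ DB · FC = -65/9]
   → D = (-13/3, -2)

C = (1/3, 2)
D = (-13/3, -2)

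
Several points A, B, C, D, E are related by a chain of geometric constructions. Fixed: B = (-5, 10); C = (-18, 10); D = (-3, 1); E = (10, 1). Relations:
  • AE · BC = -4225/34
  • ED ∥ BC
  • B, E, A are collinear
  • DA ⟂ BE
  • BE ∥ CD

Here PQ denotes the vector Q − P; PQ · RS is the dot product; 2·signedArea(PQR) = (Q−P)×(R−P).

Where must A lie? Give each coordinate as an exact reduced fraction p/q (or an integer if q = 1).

A = (15/34, 229/34)

1. A_x = 15/34  [B, E, A are collinear ∩ DA ⟂ BE]
2. A_y = 229/34  [B, E, A are collinear ∩ DA ⟂ BE]
   → A = (15/34, 229/34)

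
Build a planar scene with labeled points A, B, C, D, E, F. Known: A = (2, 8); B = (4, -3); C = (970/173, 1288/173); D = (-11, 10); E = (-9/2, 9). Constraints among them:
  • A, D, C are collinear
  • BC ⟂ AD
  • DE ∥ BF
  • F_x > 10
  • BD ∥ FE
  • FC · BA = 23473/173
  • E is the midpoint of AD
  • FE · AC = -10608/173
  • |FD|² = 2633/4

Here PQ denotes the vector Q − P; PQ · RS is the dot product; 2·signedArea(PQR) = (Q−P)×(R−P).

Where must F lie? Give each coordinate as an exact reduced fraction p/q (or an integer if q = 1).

1. F_x = 21/2  [BD ∥ FE ∩ DE ∥ BF]
2. F_y = -4  [BD ∥ FE ∩ DE ∥ BF]
   → F = (21/2, -4)

F = (21/2, -4)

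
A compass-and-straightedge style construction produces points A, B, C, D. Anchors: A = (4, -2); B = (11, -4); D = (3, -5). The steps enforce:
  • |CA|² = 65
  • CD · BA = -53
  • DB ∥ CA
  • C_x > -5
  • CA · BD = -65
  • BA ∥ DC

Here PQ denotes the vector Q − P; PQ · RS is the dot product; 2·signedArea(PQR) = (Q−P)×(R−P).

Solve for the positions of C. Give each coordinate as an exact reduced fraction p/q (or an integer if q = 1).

C = (-4, -3)

1. C_x = -4  [DB ∥ CA ∩ BA ∥ DC]
2. C_y = -3  [DB ∥ CA ∩ BA ∥ DC]
   → C = (-4, -3)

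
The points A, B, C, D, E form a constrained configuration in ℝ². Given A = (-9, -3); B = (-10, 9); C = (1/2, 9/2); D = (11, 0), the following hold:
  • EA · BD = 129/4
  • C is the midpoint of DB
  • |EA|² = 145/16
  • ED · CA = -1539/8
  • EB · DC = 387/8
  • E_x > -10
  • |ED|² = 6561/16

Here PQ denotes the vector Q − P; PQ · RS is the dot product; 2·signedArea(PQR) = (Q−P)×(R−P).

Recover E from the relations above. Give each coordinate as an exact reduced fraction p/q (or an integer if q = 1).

1. E_x = -37/4  [EB · DC = 387/8 ∩ ED · CA = -1539/8]
2. E_y = 0  [EB · DC = 387/8 ∩ ED · CA = -1539/8]
   → E = (-37/4, 0)

E = (-37/4, 0)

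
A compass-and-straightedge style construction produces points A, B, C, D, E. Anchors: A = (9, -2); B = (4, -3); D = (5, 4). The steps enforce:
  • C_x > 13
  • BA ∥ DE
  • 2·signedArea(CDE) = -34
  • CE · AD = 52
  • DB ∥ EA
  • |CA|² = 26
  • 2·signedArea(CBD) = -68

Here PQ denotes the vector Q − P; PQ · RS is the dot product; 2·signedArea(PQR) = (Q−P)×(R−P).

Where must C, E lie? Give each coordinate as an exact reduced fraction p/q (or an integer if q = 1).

C = (14, -1)
E = (10, 5)

1. E_x = 10  [DB ∥ EA ∩ BA ∥ DE]
2. E_y = 5  [DB ∥ EA ∩ BA ∥ DE]
   → E = (10, 5)
3. C_x = 14  [2·signedArea(CBD) = -68 ∩ CE · AD = 52]
4. C_y = -1  [2·signedArea(CBD) = -68 ∩ CE · AD = 52]
   → C = (14, -1)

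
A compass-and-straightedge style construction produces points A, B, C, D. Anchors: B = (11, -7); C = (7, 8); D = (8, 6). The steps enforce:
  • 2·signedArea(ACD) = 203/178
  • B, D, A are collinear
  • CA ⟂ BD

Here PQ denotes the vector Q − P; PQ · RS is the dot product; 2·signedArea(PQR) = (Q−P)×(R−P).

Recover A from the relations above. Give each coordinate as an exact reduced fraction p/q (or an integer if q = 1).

1. A_x = 1337/178  [B, D, A are collinear ∩ CA ⟂ BD]
2. A_y = 1445/178  [B, D, A are collinear ∩ CA ⟂ BD]
   → A = (1337/178, 1445/178)

A = (1337/178, 1445/178)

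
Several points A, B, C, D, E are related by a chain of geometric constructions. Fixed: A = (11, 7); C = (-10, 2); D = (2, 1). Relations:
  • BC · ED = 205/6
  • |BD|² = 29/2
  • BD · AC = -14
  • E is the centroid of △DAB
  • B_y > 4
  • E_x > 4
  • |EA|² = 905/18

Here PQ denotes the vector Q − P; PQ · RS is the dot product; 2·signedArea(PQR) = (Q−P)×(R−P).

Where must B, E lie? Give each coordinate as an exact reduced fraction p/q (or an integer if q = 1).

B = (1/2, 9/2)
E = (9/2, 25/6)

1. B_x = 1/2  [line 21·x + 5·y + -33 = 0 ∩ |BD|² = 29/2]
2. B_y = 9/2  [line 21·x + 5·y + -33 = 0 ∩ |BD|² = 29/2]
   → B = (1/2, 9/2)
3. E_x = 9/2  [E is the centroid of △DAB]
4. E_y = 25/6  [E is the centroid of △DAB]
   → E = (9/2, 25/6)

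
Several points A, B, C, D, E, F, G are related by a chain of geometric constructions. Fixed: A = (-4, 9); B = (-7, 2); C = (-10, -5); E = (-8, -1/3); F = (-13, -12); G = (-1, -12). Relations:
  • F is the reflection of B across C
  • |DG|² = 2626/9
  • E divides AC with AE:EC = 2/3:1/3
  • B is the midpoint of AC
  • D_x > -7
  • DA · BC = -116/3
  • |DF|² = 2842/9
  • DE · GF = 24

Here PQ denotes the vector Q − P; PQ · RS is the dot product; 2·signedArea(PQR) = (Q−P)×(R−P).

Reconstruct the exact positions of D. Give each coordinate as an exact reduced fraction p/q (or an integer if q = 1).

D = (-6, 13/3)

1. D_x = -6  [DE · GF = 24 ∩ DA · BC = -116/3]
2. D_y = 13/3  [DE · GF = 24 ∩ DA · BC = -116/3]
   → D = (-6, 13/3)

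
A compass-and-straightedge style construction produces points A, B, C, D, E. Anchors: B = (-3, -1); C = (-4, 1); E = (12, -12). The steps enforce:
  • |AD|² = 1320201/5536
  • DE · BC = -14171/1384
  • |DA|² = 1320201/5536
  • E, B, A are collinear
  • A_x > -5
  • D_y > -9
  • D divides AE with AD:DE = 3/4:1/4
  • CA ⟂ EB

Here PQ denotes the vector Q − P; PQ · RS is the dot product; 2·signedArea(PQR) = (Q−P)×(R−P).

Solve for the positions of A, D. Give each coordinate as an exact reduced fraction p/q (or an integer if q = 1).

A = (-1593/346, 61/346)
D = (10863/1384, -12395/1384)

1. A_x = -1593/346  [E, B, A are collinear ∩ CA ⟂ EB]
2. A_y = 61/346  [E, B, A are collinear ∩ CA ⟂ EB]
   → A = (-1593/346, 61/346)
3. D_x = 10863/1384  [D divides AE with AD:DE = 3/4:1/4]
4. D_y = -12395/1384  [D divides AE with AD:DE = 3/4:1/4]
   → D = (10863/1384, -12395/1384)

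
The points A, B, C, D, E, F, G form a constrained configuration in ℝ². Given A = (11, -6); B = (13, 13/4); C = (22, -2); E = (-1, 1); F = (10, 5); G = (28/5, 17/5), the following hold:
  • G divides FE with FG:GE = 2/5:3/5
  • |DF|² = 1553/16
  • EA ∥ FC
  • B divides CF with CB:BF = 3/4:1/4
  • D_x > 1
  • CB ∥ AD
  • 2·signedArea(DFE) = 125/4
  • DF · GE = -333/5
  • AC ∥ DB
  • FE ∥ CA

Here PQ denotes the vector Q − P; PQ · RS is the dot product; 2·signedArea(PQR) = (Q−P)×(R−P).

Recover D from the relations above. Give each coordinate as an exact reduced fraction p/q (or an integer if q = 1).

D = (2, -3/4)

1. D_x = 2  [AC ∥ DB ∩ CB ∥ AD]
2. D_y = -3/4  [AC ∥ DB ∩ CB ∥ AD]
   → D = (2, -3/4)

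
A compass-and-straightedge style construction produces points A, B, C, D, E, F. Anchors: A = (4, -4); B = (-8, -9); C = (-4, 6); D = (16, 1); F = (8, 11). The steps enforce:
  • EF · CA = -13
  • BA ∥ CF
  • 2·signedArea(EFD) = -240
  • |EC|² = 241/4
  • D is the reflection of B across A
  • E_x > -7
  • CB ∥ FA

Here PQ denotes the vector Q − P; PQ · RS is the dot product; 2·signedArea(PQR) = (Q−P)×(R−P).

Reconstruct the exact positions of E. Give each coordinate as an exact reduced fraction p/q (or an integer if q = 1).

1. E_x = -6  [2·signedArea(EFD) = -240 ∩ EF · CA = -13]
2. E_y = -3/2  [2·signedArea(EFD) = -240 ∩ EF · CA = -13]
   → E = (-6, -3/2)

E = (-6, -3/2)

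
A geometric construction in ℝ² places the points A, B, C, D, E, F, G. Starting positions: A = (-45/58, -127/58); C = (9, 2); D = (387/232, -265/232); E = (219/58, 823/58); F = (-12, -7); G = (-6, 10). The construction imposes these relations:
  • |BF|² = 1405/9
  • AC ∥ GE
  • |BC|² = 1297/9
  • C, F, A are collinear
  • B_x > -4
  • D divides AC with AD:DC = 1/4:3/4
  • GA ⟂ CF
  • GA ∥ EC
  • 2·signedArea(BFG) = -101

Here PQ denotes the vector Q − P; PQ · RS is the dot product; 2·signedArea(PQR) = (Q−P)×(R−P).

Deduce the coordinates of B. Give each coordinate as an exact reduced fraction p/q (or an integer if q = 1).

B = (-3, 5/3)

1. B_x = -3  [line -17·x + 6·y + -61 = 0 ∩ |BF|² = 1405/9]
2. B_y = 5/3  [line -17·x + 6·y + -61 = 0 ∩ |BF|² = 1405/9]
   → B = (-3, 5/3)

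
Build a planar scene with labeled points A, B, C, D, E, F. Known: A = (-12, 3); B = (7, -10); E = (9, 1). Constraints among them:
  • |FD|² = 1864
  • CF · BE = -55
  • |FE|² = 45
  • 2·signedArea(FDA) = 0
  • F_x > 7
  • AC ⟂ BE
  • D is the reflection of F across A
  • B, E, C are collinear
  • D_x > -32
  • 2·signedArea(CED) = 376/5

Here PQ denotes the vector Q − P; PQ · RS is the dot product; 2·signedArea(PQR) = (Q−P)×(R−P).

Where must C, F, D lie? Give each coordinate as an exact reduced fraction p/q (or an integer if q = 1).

1. C_x = 217/25  [B, E, C are collinear ∩ AC ⟂ BE]
2. C_y = -19/25  [B, E, C are collinear ∩ AC ⟂ BE]
   → C = (217/25, -19/25)
3. F_x = 39/5  [line 2·x + 11·y + 46 = 0 ∩ |FE|² = 45]
4. F_y = -28/5  [line 2·x + 11·y + 46 = 0 ∩ |FE|² = 45]
   → F = (39/5, -28/5)
5. D_x = -159/5  [2·signedArea(FDA) = 0 ∩ D is the reflection of F across A]
6. D_y = 58/5  [2·signedArea(FDA) = 0 ∩ D is the reflection of F across A]
   → D = (-159/5, 58/5)

C = (217/25, -19/25)
D = (-159/5, 58/5)
F = (39/5, -28/5)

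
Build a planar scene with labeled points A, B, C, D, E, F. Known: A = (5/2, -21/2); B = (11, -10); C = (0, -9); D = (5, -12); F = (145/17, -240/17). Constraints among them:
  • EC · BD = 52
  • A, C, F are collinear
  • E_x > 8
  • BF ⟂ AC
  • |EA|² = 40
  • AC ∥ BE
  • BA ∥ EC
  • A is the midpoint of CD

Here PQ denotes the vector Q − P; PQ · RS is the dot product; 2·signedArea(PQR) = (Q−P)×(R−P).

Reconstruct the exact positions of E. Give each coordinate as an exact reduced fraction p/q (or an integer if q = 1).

E = (17/2, -17/2)

1. E_x = 17/2  [BA ∥ EC ∩ AC ∥ BE]
2. E_y = -17/2  [BA ∥ EC ∩ AC ∥ BE]
   → E = (17/2, -17/2)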